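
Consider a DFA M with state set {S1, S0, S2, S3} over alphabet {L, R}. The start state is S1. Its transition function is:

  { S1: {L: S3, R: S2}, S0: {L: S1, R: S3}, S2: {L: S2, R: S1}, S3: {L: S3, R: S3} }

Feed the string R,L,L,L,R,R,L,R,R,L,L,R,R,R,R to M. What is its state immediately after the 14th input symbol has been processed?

Trace: S1 -R-> S2 -L-> S2 -L-> S2 -L-> S2 -R-> S1 -R-> S2 -L-> S2 -R-> S1 -R-> S2 -L-> S2 -L-> S2 -R-> S1 -R-> S2 -R-> S1
After 14 symbols: S1.

S1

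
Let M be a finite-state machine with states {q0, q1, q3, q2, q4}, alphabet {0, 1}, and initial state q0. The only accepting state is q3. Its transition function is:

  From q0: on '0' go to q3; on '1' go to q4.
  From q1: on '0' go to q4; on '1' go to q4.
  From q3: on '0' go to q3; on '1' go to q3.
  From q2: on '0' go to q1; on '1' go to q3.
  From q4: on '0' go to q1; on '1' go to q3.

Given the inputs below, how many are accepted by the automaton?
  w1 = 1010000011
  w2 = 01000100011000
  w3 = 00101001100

w1: q0 → q4 → q1 → q4 → q1 → q4 → q1 → q4 → q1 → q4 → q3  → end q3, accepted
w2: q0 → q3 → q3 → q3 → q3 → q3 → q3 → q3 → q3 → q3 → q3 → q3 → q3 → q3 → q3  → end q3, accepted
w3: q0 → q3 → q3 → q3 → q3 → q3 → q3 → q3 → q3 → q3 → q3 → q3  → end q3, accepted

3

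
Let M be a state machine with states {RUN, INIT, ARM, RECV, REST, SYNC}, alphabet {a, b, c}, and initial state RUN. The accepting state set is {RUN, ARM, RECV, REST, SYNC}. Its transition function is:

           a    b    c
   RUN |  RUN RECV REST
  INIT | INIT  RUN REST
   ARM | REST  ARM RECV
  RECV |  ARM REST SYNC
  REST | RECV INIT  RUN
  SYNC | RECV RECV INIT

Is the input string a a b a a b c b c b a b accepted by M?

RUN → RUN → RUN → RECV → ARM → REST → INIT → REST → INIT → REST → INIT → INIT → RUN
End state RUN is accepting.

Yes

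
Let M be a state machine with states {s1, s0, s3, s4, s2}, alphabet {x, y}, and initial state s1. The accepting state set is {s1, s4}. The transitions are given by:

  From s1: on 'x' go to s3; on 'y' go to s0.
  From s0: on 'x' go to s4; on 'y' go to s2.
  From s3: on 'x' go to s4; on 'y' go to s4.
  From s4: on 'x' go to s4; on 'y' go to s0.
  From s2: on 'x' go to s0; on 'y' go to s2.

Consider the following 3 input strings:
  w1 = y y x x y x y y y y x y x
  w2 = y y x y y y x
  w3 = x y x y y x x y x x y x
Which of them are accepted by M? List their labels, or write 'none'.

w1:
  start at s1
  read 'y': s1 → s0
  read 'y': s0 → s2
  read 'x': s2 → s0
  read 'x': s0 → s4
  read 'y': s4 → s0
  read 'x': s0 → s4
  read 'y': s4 → s0
  read 'y': s0 → s2
  read 'y': s2 → s2
  read 'y': s2 → s2
  read 'x': s2 → s0
  read 'y': s0 → s2
  read 'x': s2 → s0
  end s0, rejected
w2:
  start at s1
  read 'y': s1 → s0
  read 'y': s0 → s2
  read 'x': s2 → s0
  read 'y': s0 → s2
  read 'y': s2 → s2
  read 'y': s2 → s2
  read 'x': s2 → s0
  end s0, rejected
w3:
  start at s1
  read 'x': s1 → s3
  read 'y': s3 → s4
  read 'x': s4 → s4
  read 'y': s4 → s0
  read 'y': s0 → s2
  read 'x': s2 → s0
  read 'x': s0 → s4
  read 'y': s4 → s0
  read 'x': s0 → s4
  read 'x': s4 → s4
  read 'y': s4 → s0
  read 'x': s0 → s4
  end s4, accepted

w3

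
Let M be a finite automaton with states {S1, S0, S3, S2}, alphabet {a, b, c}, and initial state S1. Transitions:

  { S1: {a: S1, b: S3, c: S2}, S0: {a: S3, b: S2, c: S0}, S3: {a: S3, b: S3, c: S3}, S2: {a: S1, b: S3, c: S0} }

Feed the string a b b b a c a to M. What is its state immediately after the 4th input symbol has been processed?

S1 → S1 → S3 → S3 → S3
After 4 symbols: S3.

S3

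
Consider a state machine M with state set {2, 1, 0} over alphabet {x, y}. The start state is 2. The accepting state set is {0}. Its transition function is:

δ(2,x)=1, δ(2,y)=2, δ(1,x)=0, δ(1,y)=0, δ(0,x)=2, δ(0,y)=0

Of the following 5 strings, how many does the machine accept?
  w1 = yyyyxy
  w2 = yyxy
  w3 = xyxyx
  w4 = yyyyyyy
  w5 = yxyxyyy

w1: Trace: 2 -y-> 2 -y-> 2 -y-> 2 -y-> 2 -x-> 1 -y-> 0  → end 0, accepted
w2: Trace: 2 -y-> 2 -y-> 2 -x-> 1 -y-> 0  → end 0, accepted
w3: Trace: 2 -x-> 1 -y-> 0 -x-> 2 -y-> 2 -x-> 1  → end 1, rejected
w4: Trace: 2 -y-> 2 -y-> 2 -y-> 2 -y-> 2 -y-> 2 -y-> 2 -y-> 2  → end 2, rejected
w5: Trace: 2 -y-> 2 -x-> 1 -y-> 0 -x-> 2 -y-> 2 -y-> 2 -y-> 2  → end 2, rejected

2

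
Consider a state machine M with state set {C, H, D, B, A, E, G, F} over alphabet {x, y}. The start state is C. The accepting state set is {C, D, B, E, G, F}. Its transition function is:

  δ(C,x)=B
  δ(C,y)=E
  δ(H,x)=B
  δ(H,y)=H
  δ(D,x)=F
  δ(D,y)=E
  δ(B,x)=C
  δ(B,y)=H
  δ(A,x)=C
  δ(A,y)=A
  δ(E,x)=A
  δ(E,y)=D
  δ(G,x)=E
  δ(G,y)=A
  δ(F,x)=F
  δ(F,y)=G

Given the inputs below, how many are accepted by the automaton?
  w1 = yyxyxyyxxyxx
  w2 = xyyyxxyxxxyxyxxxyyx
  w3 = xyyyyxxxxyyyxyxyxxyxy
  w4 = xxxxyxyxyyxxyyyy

w1:
  start at C
  read 'y': C → E
  read 'y': E → D
  read 'x': D → F
  read 'y': F → G
  read 'x': G → E
  read 'y': E → D
  read 'y': D → E
  read 'x': E → A
  read 'x': A → C
  read 'y': C → E
  read 'x': E → A
  read 'x': A → C
  end C, accepted
w2:
  start at C
  read 'x': C → B
  read 'y': B → H
  read 'y': H → H
  read 'y': H → H
  read 'x': H → B
  read 'x': B → C
  read 'y': C → E
  read 'x': E → A
  read 'x': A → C
  read 'x': C → B
  read 'y': B → H
  read 'x': H → B
  read 'y': B → H
  read 'x': H → B
  read 'x': B → C
  read 'x': C → B
  read 'y': B → H
  read 'y': H → H
  read 'x': H → B
  end B, accepted
w3:
  start at C
  read 'x': C → B
  read 'y': B → H
  read 'y': H → H
  read 'y': H → H
  read 'y': H → H
  read 'x': H → B
  read 'x': B → C
  read 'x': C → B
  read 'x': B → C
  read 'y': C → E
  read 'y': E → D
  read 'y': D → E
  read 'x': E → A
  read 'y': A → A
  read 'x': A → C
  read 'y': C → E
  read 'x': E → A
  read 'x': A → C
  read 'y': C → E
  read 'x': E → A
  read 'y': A → A
  end A, rejected
w4:
  start at C
  read 'x': C → B
  read 'x': B → C
  read 'x': C → B
  read 'x': B → C
  read 'y': C → E
  read 'x': E → A
  read 'y': A → A
  read 'x': A → C
  read 'y': C → E
  read 'y': E → D
  read 'x': D → F
  read 'x': F → F
  read 'y': F → G
  read 'y': G → A
  read 'y': A → A
  read 'y': A → A
  end A, rejected

2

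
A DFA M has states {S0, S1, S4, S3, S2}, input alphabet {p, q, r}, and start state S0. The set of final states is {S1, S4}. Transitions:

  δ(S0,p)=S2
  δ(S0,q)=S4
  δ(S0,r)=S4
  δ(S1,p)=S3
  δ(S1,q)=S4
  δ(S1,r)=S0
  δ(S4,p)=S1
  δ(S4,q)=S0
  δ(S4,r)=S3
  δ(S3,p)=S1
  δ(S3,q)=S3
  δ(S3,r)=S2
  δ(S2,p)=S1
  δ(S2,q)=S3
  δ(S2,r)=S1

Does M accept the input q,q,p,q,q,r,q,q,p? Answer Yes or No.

S0 → S4 → S0 → S2 → S3 → S3 → S2 → S3 → S3 → S1
End state S1 is accepting.

Yes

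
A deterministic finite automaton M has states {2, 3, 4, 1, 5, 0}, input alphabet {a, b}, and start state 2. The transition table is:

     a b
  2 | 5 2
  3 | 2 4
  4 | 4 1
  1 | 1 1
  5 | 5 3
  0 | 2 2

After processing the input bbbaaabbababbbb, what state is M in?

1

Trace: 2 -b-> 2 -b-> 2 -b-> 2 -a-> 5 -a-> 5 -a-> 5 -b-> 3 -b-> 4 -a-> 4 -b-> 1 -a-> 1 -b-> 1 -b-> 1 -b-> 1 -b-> 1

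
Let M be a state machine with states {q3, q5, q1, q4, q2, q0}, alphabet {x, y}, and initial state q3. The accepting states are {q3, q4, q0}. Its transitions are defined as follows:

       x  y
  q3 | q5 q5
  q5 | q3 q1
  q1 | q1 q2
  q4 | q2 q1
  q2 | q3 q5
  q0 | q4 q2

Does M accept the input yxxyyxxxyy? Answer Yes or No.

start at q3
read 'y': q3 → q5
read 'x': q5 → q3
read 'x': q3 → q5
read 'y': q5 → q1
read 'y': q1 → q2
read 'x': q2 → q3
read 'x': q3 → q5
read 'x': q5 → q3
read 'y': q3 → q5
read 'y': q5 → q1
End state q1 is not accepting.

No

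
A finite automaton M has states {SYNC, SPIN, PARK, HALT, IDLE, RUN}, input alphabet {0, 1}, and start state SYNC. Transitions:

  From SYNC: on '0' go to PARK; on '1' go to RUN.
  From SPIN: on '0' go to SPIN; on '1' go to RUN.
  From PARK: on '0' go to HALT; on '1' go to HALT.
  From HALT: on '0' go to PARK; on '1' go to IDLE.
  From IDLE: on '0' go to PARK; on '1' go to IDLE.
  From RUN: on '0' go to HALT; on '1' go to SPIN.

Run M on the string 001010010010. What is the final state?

Trace: SYNC -0-> PARK -0-> HALT -1-> IDLE -0-> PARK -1-> HALT -0-> PARK -0-> HALT -1-> IDLE -0-> PARK -0-> HALT -1-> IDLE -0-> PARK

PARK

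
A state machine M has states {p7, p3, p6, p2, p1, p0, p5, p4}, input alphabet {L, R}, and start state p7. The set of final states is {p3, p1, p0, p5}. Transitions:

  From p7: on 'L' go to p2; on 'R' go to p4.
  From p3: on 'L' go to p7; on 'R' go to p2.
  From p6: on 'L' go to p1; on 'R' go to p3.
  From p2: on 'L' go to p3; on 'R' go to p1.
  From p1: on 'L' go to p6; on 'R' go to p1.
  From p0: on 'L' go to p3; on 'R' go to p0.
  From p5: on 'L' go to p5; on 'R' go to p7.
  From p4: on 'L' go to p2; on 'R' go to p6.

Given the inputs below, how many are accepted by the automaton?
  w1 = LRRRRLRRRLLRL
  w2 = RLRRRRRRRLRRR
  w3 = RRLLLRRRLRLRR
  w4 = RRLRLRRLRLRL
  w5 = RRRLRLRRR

3

w1:
  start at p7
  read 'L': p7 → p2
  read 'R': p2 → p1
  read 'R': p1 → p1
  read 'R': p1 → p1
  read 'R': p1 → p1
  read 'L': p1 → p6
  read 'R': p6 → p3
  read 'R': p3 → p2
  read 'R': p2 → p1
  read 'L': p1 → p6
  read 'L': p6 → p1
  read 'R': p1 → p1
  read 'L': p1 → p6
  end p6, rejected
w2:
  start at p7
  read 'R': p7 → p4
  read 'L': p4 → p2
  read 'R': p2 → p1
  read 'R': p1 → p1
  read 'R': p1 → p1
  read 'R': p1 → p1
  read 'R': p1 → p1
  read 'R': p1 → p1
  read 'R': p1 → p1
  read 'L': p1 → p6
  read 'R': p6 → p3
  read 'R': p3 → p2
  read 'R': p2 → p1
  end p1, accepted
w3:
  start at p7
  read 'R': p7 → p4
  read 'R': p4 → p6
  read 'L': p6 → p1
  read 'L': p1 → p6
  read 'L': p6 → p1
  read 'R': p1 → p1
  read 'R': p1 → p1
  read 'R': p1 → p1
  read 'L': p1 → p6
  read 'R': p6 → p3
  read 'L': p3 → p7
  read 'R': p7 → p4
  read 'R': p4 → p6
  end p6, rejected
w4:
  start at p7
  read 'R': p7 → p4
  read 'R': p4 → p6
  read 'L': p6 → p1
  read 'R': p1 → p1
  read 'L': p1 → p6
  read 'R': p6 → p3
  read 'R': p3 → p2
  read 'L': p2 → p3
  read 'R': p3 → p2
  read 'L': p2 → p3
  read 'R': p3 → p2
  read 'L': p2 → p3
  end p3, accepted
w5:
  start at p7
  read 'R': p7 → p4
  read 'R': p4 → p6
  read 'R': p6 → p3
  read 'L': p3 → p7
  read 'R': p7 → p4
  read 'L': p4 → p2
  read 'R': p2 → p1
  read 'R': p1 → p1
  read 'R': p1 → p1
  end p1, accepted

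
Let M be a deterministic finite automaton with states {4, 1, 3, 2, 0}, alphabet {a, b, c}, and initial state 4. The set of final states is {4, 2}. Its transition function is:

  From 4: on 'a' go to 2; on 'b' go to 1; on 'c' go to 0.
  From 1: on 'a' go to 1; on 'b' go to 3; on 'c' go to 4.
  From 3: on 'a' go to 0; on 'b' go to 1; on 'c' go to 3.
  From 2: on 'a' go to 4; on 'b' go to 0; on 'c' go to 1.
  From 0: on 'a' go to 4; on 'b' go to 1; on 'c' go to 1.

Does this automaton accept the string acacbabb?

No

Trace: 4 -a-> 2 -c-> 1 -a-> 1 -c-> 4 -b-> 1 -a-> 1 -b-> 3 -b-> 1
End state 1 is not accepting.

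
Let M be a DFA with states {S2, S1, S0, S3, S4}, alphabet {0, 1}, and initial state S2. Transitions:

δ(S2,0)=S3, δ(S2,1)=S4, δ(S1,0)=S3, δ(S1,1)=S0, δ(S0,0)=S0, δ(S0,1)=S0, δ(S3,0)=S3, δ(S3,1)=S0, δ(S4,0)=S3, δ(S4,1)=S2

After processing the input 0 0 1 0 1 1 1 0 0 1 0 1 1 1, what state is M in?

S0

S2 → S3 → S3 → S0 → S0 → S0 → S0 → S0 → S0 → S0 → S0 → S0 → S0 → S0 → S0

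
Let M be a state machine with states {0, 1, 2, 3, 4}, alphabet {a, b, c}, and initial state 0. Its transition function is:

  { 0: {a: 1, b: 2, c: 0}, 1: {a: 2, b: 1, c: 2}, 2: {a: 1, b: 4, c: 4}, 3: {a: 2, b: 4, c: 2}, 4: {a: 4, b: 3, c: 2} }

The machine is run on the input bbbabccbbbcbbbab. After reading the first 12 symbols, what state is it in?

Trace: 0 -b-> 2 -b-> 4 -b-> 3 -a-> 2 -b-> 4 -c-> 2 -c-> 4 -b-> 3 -b-> 4 -b-> 3 -c-> 2 -b-> 4
After 12 symbols: 4.

4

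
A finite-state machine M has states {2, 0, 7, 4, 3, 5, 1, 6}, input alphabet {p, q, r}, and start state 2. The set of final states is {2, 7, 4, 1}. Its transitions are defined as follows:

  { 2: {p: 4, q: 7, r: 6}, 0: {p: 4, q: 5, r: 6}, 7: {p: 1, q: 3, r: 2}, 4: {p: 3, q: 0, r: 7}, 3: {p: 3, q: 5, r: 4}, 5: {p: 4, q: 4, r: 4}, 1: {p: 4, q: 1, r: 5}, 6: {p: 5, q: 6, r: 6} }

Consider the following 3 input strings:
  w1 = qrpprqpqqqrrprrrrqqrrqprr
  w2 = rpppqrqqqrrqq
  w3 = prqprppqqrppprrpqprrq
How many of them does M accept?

2

w1: 2 → 7 → 2 → 4 → 3 → 4 → 0 → 4 → 0 → 5 → 4 → 7 → 2 → 4 → 7 → 2 → 6 → 6 → 6 → 6 → 6 → 6 → 6 → 5 → 4 → 7  → end 7, accepted
w2: 2 → 6 → 5 → 4 → 3 → 5 → 4 → 0 → 5 → 4 → 7 → 2 → 7 → 3  → end 3, rejected
w3: 2 → 4 → 7 → 3 → 3 → 4 → 3 → 3 → 5 → 4 → 7 → 1 → 4 → 3 → 4 → 7 → 1 → 1 → 4 → 7 → 2 → 7  → end 7, accepted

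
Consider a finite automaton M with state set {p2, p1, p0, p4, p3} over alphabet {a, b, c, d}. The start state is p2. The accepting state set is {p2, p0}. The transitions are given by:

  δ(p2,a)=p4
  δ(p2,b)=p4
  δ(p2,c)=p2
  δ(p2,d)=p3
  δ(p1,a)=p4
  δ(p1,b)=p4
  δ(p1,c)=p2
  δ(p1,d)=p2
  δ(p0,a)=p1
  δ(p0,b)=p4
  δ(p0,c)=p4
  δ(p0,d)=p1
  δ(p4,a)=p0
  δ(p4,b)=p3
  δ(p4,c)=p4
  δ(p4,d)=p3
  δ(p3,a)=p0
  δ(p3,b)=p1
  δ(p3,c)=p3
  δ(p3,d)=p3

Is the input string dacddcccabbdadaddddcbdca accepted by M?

p2 → p3 → p0 → p4 → p3 → p3 → p3 → p3 → p3 → p0 → p4 → p3 → p3 → p0 → p1 → p4 → p3 → p3 → p3 → p3 → p3 → p1 → p2 → p2 → p4
End state p4 is not accepting.

No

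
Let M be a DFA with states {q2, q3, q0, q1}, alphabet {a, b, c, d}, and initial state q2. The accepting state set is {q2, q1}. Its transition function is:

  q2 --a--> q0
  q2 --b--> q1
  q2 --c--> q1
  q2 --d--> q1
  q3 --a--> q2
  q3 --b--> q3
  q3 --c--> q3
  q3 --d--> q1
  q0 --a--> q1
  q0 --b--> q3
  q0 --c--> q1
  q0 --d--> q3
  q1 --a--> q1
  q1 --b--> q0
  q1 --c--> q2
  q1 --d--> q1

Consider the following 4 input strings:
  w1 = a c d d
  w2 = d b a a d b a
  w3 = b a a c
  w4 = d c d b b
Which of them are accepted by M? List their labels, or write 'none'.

w1, w2, w3

w1: Trace: q2 -a-> q0 -c-> q1 -d-> q1 -d-> q1  → end q1, accepted
w2: Trace: q2 -d-> q1 -b-> q0 -a-> q1 -a-> q1 -d-> q1 -b-> q0 -a-> q1  → end q1, accepted
w3: Trace: q2 -b-> q1 -a-> q1 -a-> q1 -c-> q2  → end q2, accepted
w4: Trace: q2 -d-> q1 -c-> q2 -d-> q1 -b-> q0 -b-> q3  → end q3, rejected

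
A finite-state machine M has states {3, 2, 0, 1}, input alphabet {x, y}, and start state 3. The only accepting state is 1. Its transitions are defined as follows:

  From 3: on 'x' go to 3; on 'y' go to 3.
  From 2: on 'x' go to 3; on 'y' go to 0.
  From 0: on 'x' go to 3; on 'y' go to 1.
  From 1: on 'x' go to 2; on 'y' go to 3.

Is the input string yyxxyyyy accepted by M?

No

3 → 3 → 3 → 3 → 3 → 3 → 3 → 3 → 3
End state 3 is not accepting.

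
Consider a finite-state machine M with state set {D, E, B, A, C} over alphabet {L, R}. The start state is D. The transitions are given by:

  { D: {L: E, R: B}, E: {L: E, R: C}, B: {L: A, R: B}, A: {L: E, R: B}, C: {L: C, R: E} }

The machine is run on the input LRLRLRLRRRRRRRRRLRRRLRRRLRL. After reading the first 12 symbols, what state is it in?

D → E → C → C → E → E → C → C → E → C → E → C → E
After 12 symbols: E.

E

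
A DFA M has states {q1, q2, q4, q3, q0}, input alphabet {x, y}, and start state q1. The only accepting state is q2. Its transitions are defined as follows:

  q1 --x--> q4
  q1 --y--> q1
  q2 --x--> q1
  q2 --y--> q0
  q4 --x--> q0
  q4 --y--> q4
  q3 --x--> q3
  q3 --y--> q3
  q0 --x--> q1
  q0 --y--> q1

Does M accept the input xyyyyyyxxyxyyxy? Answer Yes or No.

No

Trace: q1 -x-> q4 -y-> q4 -y-> q4 -y-> q4 -y-> q4 -y-> q4 -y-> q4 -x-> q0 -x-> q1 -y-> q1 -x-> q4 -y-> q4 -y-> q4 -x-> q0 -y-> q1
End state q1 is not accepting.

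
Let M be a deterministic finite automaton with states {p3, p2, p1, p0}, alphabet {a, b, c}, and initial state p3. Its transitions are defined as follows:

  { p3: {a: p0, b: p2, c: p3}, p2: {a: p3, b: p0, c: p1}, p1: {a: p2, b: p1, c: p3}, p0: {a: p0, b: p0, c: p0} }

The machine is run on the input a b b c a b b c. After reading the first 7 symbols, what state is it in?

start at p3
read 'a': p3 → p0
read 'b': p0 → p0
read 'b': p0 → p0
read 'c': p0 → p0
read 'a': p0 → p0
read 'b': p0 → p0
read 'b': p0 → p0
After 7 symbols: p0.

p0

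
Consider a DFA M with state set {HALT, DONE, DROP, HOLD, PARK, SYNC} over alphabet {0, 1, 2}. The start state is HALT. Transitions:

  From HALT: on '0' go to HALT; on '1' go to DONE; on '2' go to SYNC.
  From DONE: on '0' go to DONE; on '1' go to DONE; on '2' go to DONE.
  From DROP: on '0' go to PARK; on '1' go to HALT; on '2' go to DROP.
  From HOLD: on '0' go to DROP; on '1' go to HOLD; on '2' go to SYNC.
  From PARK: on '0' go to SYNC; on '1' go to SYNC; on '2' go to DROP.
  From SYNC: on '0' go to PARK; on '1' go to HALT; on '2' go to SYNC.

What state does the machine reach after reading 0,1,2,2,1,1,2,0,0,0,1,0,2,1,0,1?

DONE

start at HALT
read '0': HALT → HALT
read '1': HALT → DONE
read '2': DONE → DONE
read '2': DONE → DONE
read '1': DONE → DONE
read '1': DONE → DONE
read '2': DONE → DONE
read '0': DONE → DONE
read '0': DONE → DONE
read '0': DONE → DONE
read '1': DONE → DONE
read '0': DONE → DONE
read '2': DONE → DONE
read '1': DONE → DONE
read '0': DONE → DONE
read '1': DONE → DONE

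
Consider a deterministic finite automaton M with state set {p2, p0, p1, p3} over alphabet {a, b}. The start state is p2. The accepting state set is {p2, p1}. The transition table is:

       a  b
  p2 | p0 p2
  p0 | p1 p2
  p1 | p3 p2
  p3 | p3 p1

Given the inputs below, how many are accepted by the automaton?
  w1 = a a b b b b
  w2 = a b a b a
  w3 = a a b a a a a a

1

w1: p2 → p0 → p1 → p2 → p2 → p2 → p2  → end p2, accepted
w2: p2 → p0 → p2 → p0 → p2 → p0  → end p0, rejected
w3: p2 → p0 → p1 → p2 → p0 → p1 → p3 → p3 → p3  → end p3, rejected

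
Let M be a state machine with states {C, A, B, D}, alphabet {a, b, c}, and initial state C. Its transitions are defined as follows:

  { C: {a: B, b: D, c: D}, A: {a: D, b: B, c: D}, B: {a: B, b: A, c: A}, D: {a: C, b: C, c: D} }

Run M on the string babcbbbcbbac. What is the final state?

D

start at C
read 'b': C → D
read 'a': D → C
read 'b': C → D
read 'c': D → D
read 'b': D → C
read 'b': C → D
read 'b': D → C
read 'c': C → D
read 'b': D → C
read 'b': C → D
read 'a': D → C
read 'c': C → D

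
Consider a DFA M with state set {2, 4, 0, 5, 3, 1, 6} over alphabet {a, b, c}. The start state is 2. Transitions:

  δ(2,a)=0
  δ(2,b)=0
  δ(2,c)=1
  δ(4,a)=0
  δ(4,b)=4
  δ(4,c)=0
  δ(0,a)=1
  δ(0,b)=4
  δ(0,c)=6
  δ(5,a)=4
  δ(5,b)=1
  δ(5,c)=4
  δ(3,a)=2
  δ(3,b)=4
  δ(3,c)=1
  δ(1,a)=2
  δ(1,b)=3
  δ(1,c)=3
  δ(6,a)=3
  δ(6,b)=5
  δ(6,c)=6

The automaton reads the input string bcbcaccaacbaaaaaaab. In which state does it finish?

0

2 → 0 → 6 → 5 → 4 → 0 → 6 → 6 → 3 → 2 → 1 → 3 → 2 → 0 → 1 → 2 → 0 → 1 → 2 → 0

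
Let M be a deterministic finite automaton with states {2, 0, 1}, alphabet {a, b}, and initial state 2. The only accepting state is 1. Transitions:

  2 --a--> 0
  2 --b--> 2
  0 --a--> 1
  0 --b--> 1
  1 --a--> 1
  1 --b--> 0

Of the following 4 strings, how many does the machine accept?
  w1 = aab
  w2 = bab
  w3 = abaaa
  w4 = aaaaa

w1: Trace: 2 -a-> 0 -a-> 1 -b-> 0  → end 0, rejected
w2: Trace: 2 -b-> 2 -a-> 0 -b-> 1  → end 1, accepted
w3: Trace: 2 -a-> 0 -b-> 1 -a-> 1 -a-> 1 -a-> 1  → end 1, accepted
w4: Trace: 2 -a-> 0 -a-> 1 -a-> 1 -a-> 1 -a-> 1  → end 1, accepted

3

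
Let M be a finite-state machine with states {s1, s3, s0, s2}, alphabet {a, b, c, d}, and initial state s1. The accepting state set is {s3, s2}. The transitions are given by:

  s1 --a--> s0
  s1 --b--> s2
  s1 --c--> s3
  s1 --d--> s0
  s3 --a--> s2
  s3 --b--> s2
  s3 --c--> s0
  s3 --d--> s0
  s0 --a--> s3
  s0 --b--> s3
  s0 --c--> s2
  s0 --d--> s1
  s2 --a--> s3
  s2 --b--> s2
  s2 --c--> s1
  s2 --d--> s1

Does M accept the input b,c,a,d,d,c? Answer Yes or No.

Yes

Trace: s1 -b-> s2 -c-> s1 -a-> s0 -d-> s1 -d-> s0 -c-> s2
End state s2 is accepting.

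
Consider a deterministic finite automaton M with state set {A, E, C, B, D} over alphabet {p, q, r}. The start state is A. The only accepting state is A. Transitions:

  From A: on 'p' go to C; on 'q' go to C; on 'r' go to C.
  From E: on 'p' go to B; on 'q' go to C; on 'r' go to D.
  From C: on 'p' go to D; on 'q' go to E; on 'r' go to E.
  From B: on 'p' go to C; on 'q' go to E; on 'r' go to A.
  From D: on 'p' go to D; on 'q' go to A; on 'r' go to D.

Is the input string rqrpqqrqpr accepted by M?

No

start at A
read 'r': A → C
read 'q': C → E
read 'r': E → D
read 'p': D → D
read 'q': D → A
read 'q': A → C
read 'r': C → E
read 'q': E → C
read 'p': C → D
read 'r': D → D
End state D is not accepting.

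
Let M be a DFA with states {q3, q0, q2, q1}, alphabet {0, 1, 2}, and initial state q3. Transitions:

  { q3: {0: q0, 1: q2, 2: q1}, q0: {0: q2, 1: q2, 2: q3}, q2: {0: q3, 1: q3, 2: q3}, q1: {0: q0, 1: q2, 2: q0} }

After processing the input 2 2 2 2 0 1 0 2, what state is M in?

Trace: q3 -2-> q1 -2-> q0 -2-> q3 -2-> q1 -0-> q0 -1-> q2 -0-> q3 -2-> q1

q1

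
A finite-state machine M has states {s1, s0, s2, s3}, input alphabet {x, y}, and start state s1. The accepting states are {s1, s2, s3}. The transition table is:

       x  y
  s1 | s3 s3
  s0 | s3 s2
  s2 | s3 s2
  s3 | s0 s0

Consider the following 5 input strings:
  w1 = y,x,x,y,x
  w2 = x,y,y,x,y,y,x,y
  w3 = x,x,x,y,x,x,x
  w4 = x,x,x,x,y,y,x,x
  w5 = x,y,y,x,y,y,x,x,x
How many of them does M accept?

w1:
  start at s1
  read 'y': s1 → s3
  read 'x': s3 → s0
  read 'x': s0 → s3
  read 'y': s3 → s0
  read 'x': s0 → s3
  end s3, accepted
w2:
  start at s1
  read 'x': s1 → s3
  read 'y': s3 → s0
  read 'y': s0 → s2
  read 'x': s2 → s3
  read 'y': s3 → s0
  read 'y': s0 → s2
  read 'x': s2 → s3
  read 'y': s3 → s0
  end s0, rejected
w3:
  start at s1
  read 'x': s1 → s3
  read 'x': s3 → s0
  read 'x': s0 → s3
  read 'y': s3 → s0
  read 'x': s0 → s3
  read 'x': s3 → s0
  read 'x': s0 → s3
  end s3, accepted
w4:
  start at s1
  read 'x': s1 → s3
  read 'x': s3 → s0
  read 'x': s0 → s3
  read 'x': s3 → s0
  read 'y': s0 → s2
  read 'y': s2 → s2
  read 'x': s2 → s3
  read 'x': s3 → s0
  end s0, rejected
w5:
  start at s1
  read 'x': s1 → s3
  read 'y': s3 → s0
  read 'y': s0 → s2
  read 'x': s2 → s3
  read 'y': s3 → s0
  read 'y': s0 → s2
  read 'x': s2 → s3
  read 'x': s3 → s0
  read 'x': s0 → s3
  end s3, accepted

3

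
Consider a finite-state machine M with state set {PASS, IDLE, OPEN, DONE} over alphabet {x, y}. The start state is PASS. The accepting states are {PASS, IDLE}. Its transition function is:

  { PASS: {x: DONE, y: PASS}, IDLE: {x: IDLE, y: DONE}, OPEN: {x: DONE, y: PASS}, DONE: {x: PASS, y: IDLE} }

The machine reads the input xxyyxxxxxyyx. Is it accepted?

Yes

Trace: PASS -x-> DONE -x-> PASS -y-> PASS -y-> PASS -x-> DONE -x-> PASS -x-> DONE -x-> PASS -x-> DONE -y-> IDLE -y-> DONE -x-> PASS
End state PASS is accepting.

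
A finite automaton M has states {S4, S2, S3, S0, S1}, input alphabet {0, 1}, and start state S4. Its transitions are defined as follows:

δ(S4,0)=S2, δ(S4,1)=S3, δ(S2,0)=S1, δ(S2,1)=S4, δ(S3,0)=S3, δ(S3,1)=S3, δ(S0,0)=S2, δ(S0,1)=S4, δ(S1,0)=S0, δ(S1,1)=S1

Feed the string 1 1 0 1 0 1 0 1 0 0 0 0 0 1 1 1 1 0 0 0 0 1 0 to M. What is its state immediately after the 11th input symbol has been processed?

start at S4
read '1': S4 → S3
read '1': S3 → S3
read '0': S3 → S3
read '1': S3 → S3
read '0': S3 → S3
read '1': S3 → S3
read '0': S3 → S3
read '1': S3 → S3
read '0': S3 → S3
read '0': S3 → S3
read '0': S3 → S3
After 11 symbols: S3.

S3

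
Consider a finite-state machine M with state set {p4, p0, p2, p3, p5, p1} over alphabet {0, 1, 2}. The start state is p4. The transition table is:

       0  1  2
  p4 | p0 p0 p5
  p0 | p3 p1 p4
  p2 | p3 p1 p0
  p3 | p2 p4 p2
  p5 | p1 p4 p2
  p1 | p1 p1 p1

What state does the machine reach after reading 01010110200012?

Trace: p4 -0-> p0 -1-> p1 -0-> p1 -1-> p1 -0-> p1 -1-> p1 -1-> p1 -0-> p1 -2-> p1 -0-> p1 -0-> p1 -0-> p1 -1-> p1 -2-> p1

p1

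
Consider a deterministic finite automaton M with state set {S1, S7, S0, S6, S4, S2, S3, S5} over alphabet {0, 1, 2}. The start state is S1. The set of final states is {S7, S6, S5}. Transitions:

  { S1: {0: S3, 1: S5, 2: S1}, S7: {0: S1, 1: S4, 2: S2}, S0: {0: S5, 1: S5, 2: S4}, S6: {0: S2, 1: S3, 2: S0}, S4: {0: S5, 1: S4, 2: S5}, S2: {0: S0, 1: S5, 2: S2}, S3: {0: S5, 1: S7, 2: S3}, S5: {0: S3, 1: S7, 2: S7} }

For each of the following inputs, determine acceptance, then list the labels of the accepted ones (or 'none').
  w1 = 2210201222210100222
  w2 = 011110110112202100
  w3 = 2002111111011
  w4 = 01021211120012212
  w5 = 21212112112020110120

w2, w4

w1: Trace: S1 -2-> S1 -2-> S1 -1-> S5 -0-> S3 -2-> S3 -0-> S5 -1-> S7 -2-> S2 -2-> S2 -2-> S2 -2-> S2 -1-> S5 -0-> S3 -1-> S7 -0-> S1 -0-> S3 -2-> S3 -2-> S3 -2-> S3  → end S3, rejected
w2: Trace: S1 -0-> S3 -1-> S7 -1-> S4 -1-> S4 -1-> S4 -0-> S5 -1-> S7 -1-> S4 -0-> S5 -1-> S7 -1-> S4 -2-> S5 -2-> S7 -0-> S1 -2-> S1 -1-> S5 -0-> S3 -0-> S5  → end S5, accepted
w3: Trace: S1 -2-> S1 -0-> S3 -0-> S5 -2-> S7 -1-> S4 -1-> S4 -1-> S4 -1-> S4 -1-> S4 -1-> S4 -0-> S5 -1-> S7 -1-> S4  → end S4, rejected
w4: Trace: S1 -0-> S3 -1-> S7 -0-> S1 -2-> S1 -1-> S5 -2-> S7 -1-> S4 -1-> S4 -1-> S4 -2-> S5 -0-> S3 -0-> S5 -1-> S7 -2-> S2 -2-> S2 -1-> S5 -2-> S7  → end S7, accepted
w5: Trace: S1 -2-> S1 -1-> S5 -2-> S7 -1-> S4 -2-> S5 -1-> S7 -1-> S4 -2-> S5 -1-> S7 -1-> S4 -2-> S5 -0-> S3 -2-> S3 -0-> S5 -1-> S7 -1-> S4 -0-> S5 -1-> S7 -2-> S2 -0-> S0  → end S0, rejected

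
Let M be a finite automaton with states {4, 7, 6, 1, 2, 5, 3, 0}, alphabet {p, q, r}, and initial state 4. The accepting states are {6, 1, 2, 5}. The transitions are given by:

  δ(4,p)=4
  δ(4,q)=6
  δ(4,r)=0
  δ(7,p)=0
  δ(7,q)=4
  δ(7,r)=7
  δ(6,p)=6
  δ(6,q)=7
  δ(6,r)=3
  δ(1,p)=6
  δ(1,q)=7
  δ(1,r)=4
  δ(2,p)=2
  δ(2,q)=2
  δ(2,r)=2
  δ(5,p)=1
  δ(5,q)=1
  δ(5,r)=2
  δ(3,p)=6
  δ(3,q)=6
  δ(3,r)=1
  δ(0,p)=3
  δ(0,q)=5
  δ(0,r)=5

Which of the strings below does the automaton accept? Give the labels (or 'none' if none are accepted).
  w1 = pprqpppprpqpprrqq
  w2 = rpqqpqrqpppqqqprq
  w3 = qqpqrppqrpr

w2, w3

w1:
  start at 4
  read 'p': 4 → 4
  read 'p': 4 → 4
  read 'r': 4 → 0
  read 'q': 0 → 5
  read 'p': 5 → 1
  read 'p': 1 → 6
  read 'p': 6 → 6
  read 'p': 6 → 6
  read 'r': 6 → 3
  read 'p': 3 → 6
  read 'q': 6 → 7
  read 'p': 7 → 0
  read 'p': 0 → 3
  read 'r': 3 → 1
  read 'r': 1 → 4
  read 'q': 4 → 6
  read 'q': 6 → 7
  end 7, rejected
w2:
  start at 4
  read 'r': 4 → 0
  read 'p': 0 → 3
  read 'q': 3 → 6
  read 'q': 6 → 7
  read 'p': 7 → 0
  read 'q': 0 → 5
  read 'r': 5 → 2
  read 'q': 2 → 2
  read 'p': 2 → 2
  read 'p': 2 → 2
  read 'p': 2 → 2
  read 'q': 2 → 2
  read 'q': 2 → 2
  read 'q': 2 → 2
  read 'p': 2 → 2
  read 'r': 2 → 2
  read 'q': 2 → 2
  end 2, accepted
w3:
  start at 4
  read 'q': 4 → 6
  read 'q': 6 → 7
  read 'p': 7 → 0
  read 'q': 0 → 5
  read 'r': 5 → 2
  read 'p': 2 → 2
  read 'p': 2 → 2
  read 'q': 2 → 2
  read 'r': 2 → 2
  read 'p': 2 → 2
  read 'r': 2 → 2
  end 2, accepted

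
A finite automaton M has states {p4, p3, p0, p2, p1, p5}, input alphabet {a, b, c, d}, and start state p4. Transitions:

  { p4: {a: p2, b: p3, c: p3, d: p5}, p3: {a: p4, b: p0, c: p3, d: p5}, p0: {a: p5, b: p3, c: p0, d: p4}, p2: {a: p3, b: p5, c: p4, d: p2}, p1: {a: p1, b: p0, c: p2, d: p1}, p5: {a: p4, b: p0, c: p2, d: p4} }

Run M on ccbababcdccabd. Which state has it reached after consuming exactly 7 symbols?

p0

p4 → p3 → p3 → p0 → p5 → p0 → p5 → p0
After 7 symbols: p0.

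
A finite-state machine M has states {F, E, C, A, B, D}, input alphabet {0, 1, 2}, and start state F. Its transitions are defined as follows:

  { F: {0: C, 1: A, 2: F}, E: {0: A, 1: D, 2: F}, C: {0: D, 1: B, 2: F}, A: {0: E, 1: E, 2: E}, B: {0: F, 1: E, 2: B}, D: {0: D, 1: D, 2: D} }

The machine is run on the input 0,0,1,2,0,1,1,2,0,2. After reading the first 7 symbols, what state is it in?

F → C → D → D → D → D → D → D
After 7 symbols: D.

D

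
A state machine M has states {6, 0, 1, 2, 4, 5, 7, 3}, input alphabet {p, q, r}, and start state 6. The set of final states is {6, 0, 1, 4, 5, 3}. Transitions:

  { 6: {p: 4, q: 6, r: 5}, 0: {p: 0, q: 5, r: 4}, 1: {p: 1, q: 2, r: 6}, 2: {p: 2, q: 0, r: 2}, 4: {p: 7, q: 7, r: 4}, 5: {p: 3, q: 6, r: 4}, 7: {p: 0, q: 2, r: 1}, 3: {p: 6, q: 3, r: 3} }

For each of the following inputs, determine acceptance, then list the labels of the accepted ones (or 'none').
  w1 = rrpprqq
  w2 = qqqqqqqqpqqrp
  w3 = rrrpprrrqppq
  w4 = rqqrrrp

w3

w1: 6 → 5 → 4 → 7 → 0 → 4 → 7 → 2  → end 2, rejected
w2: 6 → 6 → 6 → 6 → 6 → 6 → 6 → 6 → 6 → 4 → 7 → 2 → 2 → 2  → end 2, rejected
w3: 6 → 5 → 4 → 4 → 7 → 0 → 4 → 4 → 4 → 7 → 0 → 0 → 5  → end 5, accepted
w4: 6 → 5 → 6 → 6 → 5 → 4 → 4 → 7  → end 7, rejected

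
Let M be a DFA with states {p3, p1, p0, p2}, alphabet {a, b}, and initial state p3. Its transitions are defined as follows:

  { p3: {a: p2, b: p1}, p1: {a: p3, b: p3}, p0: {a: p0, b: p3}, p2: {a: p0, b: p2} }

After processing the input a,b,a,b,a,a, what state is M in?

p0

Trace: p3 -a-> p2 -b-> p2 -a-> p0 -b-> p3 -a-> p2 -a-> p0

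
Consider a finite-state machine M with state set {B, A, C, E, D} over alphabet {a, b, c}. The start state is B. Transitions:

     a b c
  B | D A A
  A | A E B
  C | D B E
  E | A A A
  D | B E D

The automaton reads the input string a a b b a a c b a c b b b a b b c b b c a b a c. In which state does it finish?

B

B → D → B → A → E → A → A → B → A → A → B → A → E → A → A → E → A → B → A → E → A → A → E → A → B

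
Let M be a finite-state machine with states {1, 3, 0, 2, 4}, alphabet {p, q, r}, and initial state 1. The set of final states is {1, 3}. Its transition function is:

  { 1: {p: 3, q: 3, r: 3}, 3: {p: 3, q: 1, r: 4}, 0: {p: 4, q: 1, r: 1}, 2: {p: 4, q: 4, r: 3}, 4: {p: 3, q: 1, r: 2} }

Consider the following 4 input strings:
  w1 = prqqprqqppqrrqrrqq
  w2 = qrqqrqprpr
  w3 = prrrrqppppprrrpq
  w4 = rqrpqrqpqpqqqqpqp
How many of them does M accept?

w1: 1 → 3 → 4 → 1 → 3 → 3 → 4 → 1 → 3 → 3 → 3 → 1 → 3 → 4 → 1 → 3 → 4 → 1 → 3  → end 3, accepted
w2: 1 → 3 → 4 → 1 → 3 → 4 → 1 → 3 → 4 → 3 → 4  → end 4, rejected
w3: 1 → 3 → 4 → 2 → 3 → 4 → 1 → 3 → 3 → 3 → 3 → 3 → 4 → 2 → 3 → 3 → 1  → end 1, accepted
w4: 1 → 3 → 1 → 3 → 3 → 1 → 3 → 1 → 3 → 1 → 3 → 1 → 3 → 1 → 3 → 3 → 1 → 3  → end 3, accepted

3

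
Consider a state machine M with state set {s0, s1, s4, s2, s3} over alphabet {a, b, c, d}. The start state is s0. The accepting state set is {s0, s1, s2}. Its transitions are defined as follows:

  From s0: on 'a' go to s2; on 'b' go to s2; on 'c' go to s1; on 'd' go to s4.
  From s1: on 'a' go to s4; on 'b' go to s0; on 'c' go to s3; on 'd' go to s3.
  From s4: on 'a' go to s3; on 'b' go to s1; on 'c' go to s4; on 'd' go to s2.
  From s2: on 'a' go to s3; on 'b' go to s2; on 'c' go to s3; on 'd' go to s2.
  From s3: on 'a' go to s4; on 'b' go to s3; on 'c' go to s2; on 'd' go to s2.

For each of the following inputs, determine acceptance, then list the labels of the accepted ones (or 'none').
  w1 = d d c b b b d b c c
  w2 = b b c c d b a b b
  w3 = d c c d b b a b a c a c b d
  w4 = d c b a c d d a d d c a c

w1, w3

w1: Trace: s0 -d-> s4 -d-> s2 -c-> s3 -b-> s3 -b-> s3 -b-> s3 -d-> s2 -b-> s2 -c-> s3 -c-> s2  → end s2, accepted
w2: Trace: s0 -b-> s2 -b-> s2 -c-> s3 -c-> s2 -d-> s2 -b-> s2 -a-> s3 -b-> s3 -b-> s3  → end s3, rejected
w3: Trace: s0 -d-> s4 -c-> s4 -c-> s4 -d-> s2 -b-> s2 -b-> s2 -a-> s3 -b-> s3 -a-> s4 -c-> s4 -a-> s3 -c-> s2 -b-> s2 -d-> s2  → end s2, accepted
w4: Trace: s0 -d-> s4 -c-> s4 -b-> s1 -a-> s4 -c-> s4 -d-> s2 -d-> s2 -a-> s3 -d-> s2 -d-> s2 -c-> s3 -a-> s4 -c-> s4  → end s4, rejected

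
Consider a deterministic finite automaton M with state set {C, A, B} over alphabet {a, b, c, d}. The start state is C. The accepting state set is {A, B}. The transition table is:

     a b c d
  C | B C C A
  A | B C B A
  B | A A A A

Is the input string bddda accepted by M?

Yes

C → C → A → A → A → B
End state B is accepting.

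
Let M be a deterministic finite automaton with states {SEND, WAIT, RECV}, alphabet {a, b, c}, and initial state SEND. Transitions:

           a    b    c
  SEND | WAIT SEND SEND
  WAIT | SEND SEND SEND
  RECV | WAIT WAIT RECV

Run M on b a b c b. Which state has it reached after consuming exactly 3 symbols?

SEND → SEND → WAIT → SEND
After 3 symbols: SEND.

SEND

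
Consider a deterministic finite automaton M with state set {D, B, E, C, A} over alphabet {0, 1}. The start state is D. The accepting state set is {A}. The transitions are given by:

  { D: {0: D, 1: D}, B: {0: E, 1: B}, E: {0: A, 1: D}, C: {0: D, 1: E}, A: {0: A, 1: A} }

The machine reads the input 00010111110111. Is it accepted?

Trace: D -0-> D -0-> D -0-> D -1-> D -0-> D -1-> D -1-> D -1-> D -1-> D -1-> D -0-> D -1-> D -1-> D -1-> D
End state D is not accepting.

No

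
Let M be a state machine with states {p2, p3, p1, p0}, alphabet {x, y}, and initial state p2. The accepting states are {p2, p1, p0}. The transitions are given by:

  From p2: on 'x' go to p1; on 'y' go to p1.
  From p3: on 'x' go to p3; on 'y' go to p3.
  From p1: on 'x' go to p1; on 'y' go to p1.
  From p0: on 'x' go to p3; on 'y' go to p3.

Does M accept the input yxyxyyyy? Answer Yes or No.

Yes

p2 → p1 → p1 → p1 → p1 → p1 → p1 → p1 → p1
End state p1 is accepting.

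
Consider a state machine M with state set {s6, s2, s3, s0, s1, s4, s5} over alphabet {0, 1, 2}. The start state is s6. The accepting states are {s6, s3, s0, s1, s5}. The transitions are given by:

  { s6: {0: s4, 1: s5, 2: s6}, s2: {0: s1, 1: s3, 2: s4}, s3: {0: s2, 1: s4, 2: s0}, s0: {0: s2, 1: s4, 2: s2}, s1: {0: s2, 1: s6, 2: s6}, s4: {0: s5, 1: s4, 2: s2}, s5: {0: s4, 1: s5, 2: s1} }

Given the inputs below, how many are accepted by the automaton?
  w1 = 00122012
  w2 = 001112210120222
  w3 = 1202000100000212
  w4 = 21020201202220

2

w1: s6 → s4 → s5 → s5 → s1 → s6 → s4 → s4 → s2  → end s2, rejected
w2: s6 → s4 → s5 → s5 → s5 → s5 → s1 → s6 → s5 → s4 → s4 → s2 → s1 → s6 → s6 → s6  → end s6, accepted
w3: s6 → s5 → s1 → s2 → s4 → s5 → s4 → s5 → s5 → s4 → s5 → s4 → s5 → s4 → s2 → s3 → s0  → end s0, accepted
w4: s6 → s6 → s5 → s4 → s2 → s1 → s6 → s4 → s4 → s2 → s1 → s6 → s6 → s6 → s4  → end s4, rejected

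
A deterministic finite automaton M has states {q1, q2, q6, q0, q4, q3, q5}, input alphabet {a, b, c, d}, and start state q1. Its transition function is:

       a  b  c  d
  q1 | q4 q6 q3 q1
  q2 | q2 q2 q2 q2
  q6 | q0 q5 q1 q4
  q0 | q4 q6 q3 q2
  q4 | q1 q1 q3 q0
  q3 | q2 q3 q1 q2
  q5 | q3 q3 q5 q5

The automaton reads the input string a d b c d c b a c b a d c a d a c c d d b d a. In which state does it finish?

q2

start at q1
read 'a': q1 → q4
read 'd': q4 → q0
read 'b': q0 → q6
read 'c': q6 → q1
read 'd': q1 → q1
read 'c': q1 → q3
read 'b': q3 → q3
read 'a': q3 → q2
read 'c': q2 → q2
read 'b': q2 → q2
read 'a': q2 → q2
read 'd': q2 → q2
read 'c': q2 → q2
read 'a': q2 → q2
read 'd': q2 → q2
read 'a': q2 → q2
read 'c': q2 → q2
read 'c': q2 → q2
read 'd': q2 → q2
read 'd': q2 → q2
read 'b': q2 → q2
read 'd': q2 → q2
read 'a': q2 → q2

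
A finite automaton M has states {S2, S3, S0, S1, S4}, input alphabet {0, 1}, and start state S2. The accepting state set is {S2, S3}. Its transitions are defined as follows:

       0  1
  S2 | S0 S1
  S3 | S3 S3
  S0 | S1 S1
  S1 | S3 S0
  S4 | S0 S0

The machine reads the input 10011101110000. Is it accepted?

S2 → S1 → S3 → S3 → S3 → S3 → S3 → S3 → S3 → S3 → S3 → S3 → S3 → S3 → S3
End state S3 is accepting.

Yes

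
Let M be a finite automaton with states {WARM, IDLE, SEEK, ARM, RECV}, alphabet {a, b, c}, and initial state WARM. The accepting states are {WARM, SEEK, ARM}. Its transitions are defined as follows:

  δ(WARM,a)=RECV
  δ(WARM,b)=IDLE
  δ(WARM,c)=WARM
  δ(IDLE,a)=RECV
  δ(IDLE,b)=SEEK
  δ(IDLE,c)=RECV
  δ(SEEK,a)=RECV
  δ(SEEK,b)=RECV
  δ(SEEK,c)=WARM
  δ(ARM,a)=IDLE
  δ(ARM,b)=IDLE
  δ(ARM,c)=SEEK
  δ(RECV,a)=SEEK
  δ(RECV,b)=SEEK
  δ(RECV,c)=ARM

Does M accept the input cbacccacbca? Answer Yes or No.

WARM → WARM → IDLE → RECV → ARM → SEEK → WARM → RECV → ARM → IDLE → RECV → SEEK
End state SEEK is accepting.

Yes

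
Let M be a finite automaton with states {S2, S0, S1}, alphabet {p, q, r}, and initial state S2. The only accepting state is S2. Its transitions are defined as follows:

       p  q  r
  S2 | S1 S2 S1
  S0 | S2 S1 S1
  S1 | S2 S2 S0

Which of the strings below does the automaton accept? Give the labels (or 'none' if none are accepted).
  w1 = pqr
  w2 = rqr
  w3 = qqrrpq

w1: S2 → S1 → S2 → S1  → end S1, rejected
w2: S2 → S1 → S2 → S1  → end S1, rejected
w3: S2 → S2 → S2 → S1 → S0 → S2 → S2  → end S2, accepted

w3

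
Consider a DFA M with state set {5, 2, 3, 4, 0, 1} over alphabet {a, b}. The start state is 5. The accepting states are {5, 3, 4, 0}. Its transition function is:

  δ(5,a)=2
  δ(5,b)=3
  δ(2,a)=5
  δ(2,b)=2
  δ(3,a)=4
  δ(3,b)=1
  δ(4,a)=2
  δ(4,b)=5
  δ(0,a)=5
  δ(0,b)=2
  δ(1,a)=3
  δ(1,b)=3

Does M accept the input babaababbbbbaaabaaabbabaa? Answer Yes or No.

Trace: 5 -b-> 3 -a-> 4 -b-> 5 -a-> 2 -a-> 5 -b-> 3 -a-> 4 -b-> 5 -b-> 3 -b-> 1 -b-> 3 -b-> 1 -a-> 3 -a-> 4 -a-> 2 -b-> 2 -a-> 5 -a-> 2 -a-> 5 -b-> 3 -b-> 1 -a-> 3 -b-> 1 -a-> 3 -a-> 4
End state 4 is accepting.

Yes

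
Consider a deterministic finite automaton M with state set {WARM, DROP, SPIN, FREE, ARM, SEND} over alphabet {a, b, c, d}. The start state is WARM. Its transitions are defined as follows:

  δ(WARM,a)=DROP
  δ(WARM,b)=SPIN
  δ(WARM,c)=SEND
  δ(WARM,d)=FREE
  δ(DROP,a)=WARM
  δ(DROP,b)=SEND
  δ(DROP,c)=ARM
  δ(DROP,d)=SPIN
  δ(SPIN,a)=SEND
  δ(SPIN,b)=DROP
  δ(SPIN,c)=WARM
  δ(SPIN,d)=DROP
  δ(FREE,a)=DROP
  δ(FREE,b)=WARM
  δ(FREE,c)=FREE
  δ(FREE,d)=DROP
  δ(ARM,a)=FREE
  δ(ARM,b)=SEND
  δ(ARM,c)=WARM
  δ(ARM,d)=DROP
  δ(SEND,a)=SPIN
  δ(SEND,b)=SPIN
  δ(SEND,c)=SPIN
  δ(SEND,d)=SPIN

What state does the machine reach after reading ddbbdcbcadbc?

WARM → FREE → DROP → SEND → SPIN → DROP → ARM → SEND → SPIN → SEND → SPIN → DROP → ARM

ARM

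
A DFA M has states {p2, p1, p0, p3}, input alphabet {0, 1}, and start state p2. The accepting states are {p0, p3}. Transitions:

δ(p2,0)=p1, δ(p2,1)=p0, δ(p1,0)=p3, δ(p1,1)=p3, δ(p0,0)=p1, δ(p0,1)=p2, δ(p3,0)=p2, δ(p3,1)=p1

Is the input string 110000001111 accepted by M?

start at p2
read '1': p2 → p0
read '1': p0 → p2
read '0': p2 → p1
read '0': p1 → p3
read '0': p3 → p2
read '0': p2 → p1
read '0': p1 → p3
read '0': p3 → p2
read '1': p2 → p0
read '1': p0 → p2
read '1': p2 → p0
read '1': p0 → p2
End state p2 is not accepting.

No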